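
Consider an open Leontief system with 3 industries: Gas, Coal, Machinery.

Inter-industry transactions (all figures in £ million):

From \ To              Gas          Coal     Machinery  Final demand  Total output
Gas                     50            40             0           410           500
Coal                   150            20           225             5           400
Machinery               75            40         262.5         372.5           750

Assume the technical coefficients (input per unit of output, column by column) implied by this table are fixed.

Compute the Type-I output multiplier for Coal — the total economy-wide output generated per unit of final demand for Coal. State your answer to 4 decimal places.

m_C = 1.4958

Technical coefficients a_ij = z_ij / X_j:
  a_GG = 50/500 = 0.10, a_CG = 150/500 = 0.30, a_MG = 75/500 = 0.15
  a_GC = 40/400 = 0.10, a_CC = 20/400 = 0.05, a_MC = 40/400 = 0.10
  a_GM = 0/750 = 0.00, a_CM = 225/750 = 0.30, a_MM = 262.5/750 = 0.35
I − A =
  [   0.90    -0.10     0.00]
  [  -0.30     0.95    -0.30]
  [  -0.15    -0.10     0.65]
Cofactors of I−A, C_ij = (−1)^(i+j)·(minor ij) (rows/columns in the sector order above):
  C_11 = (0.95)(0.65) − (-0.30)(-0.10) = 0.5875
  C_12 = −[(-0.30)(0.65) − (-0.30)(-0.15)] = 0.2400
  C_13 = (-0.30)(-0.10) − (0.95)(-0.15) = 0.1725
  C_21 = −[(-0.10)(0.65) − (0.00)(-0.10)] = 0.0650
  C_22 = (0.90)(0.65) − (0.00)(-0.15) = 0.5850
  C_23 = −[(0.90)(-0.10) − (-0.10)(-0.15)] = 0.1050
  C_31 = (-0.10)(-0.30) − (0.00)(0.95) = 0.0300
  C_32 = −[(0.90)(-0.30) − (0.00)(-0.30)] = 0.2700
  C_33 = (0.90)(0.95) − (-0.10)(-0.30) = 0.8250
det(I−A) = Σ_j (I−A)_1j·C_1j = (0.90)(0.5875) + (-0.10)(0.2400) + (0.00)(0.1725) = 0.50475
adj(I−A) = Cᵀ =
  [ 0.5875   0.0650   0.0300]
  [ 0.2400   0.5850   0.2700]
  [ 0.1725   0.1050   0.8250]
(I − A)⁻¹ = adj(I−A) / det(I−A) ≈
  [   1.16394     0.12878     0.05944]
  [   0.47548     1.15899     0.53492]
  [   0.34175     0.20802     1.63447]
The output multiplier for sector j is the column-j sum of the Leontief inverse (I − A)⁻¹ = adj(I−A) / det(I−A).
Column C of adj(I−A): (0.0650, 0.5850, 0.1050); det(I−A) = 0.50475.
m_C = (0.0650 + 0.5850 + 0.1050) / 0.50475 = 0.755 / 0.50475 ≈ 1.4958.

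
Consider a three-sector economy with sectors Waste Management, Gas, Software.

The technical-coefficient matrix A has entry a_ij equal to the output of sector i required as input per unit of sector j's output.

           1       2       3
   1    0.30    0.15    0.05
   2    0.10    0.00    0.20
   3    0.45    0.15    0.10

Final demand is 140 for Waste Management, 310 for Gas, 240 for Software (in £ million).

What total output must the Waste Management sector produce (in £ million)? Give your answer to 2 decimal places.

I − A =
  [   0.70    -0.15    -0.05]
  [  -0.10     1.00    -0.20]
  [  -0.45    -0.15     0.90]
Cofactors of I−A, C_ij = (−1)^(i+j)·(minor ij) (rows/columns in the sector order above):
  C_11 = (1.00)(0.90) − (-0.20)(-0.15) = 0.8700
  C_12 = −[(-0.10)(0.90) − (-0.20)(-0.45)] = 0.1800
  C_13 = (-0.10)(-0.15) − (1.00)(-0.45) = 0.4650
  C_21 = −[(-0.15)(0.90) − (-0.05)(-0.15)] = 0.1425
  C_22 = (0.70)(0.90) − (-0.05)(-0.45) = 0.6075
  C_23 = −[(0.70)(-0.15) − (-0.15)(-0.45)] = 0.1725
  C_31 = (-0.15)(-0.20) − (-0.05)(1.00) = 0.0800
  C_32 = −[(0.70)(-0.20) − (-0.05)(-0.10)] = 0.1450
  C_33 = (0.70)(1.00) − (-0.15)(-0.10) = 0.6850
det(I−A) = Σ_j (I−A)_1j·C_1j = (0.70)(0.8700) + (-0.15)(0.1800) + (-0.05)(0.4650) = 0.55875
adj(I−A) = Cᵀ =
  [ 0.8700   0.1425   0.0800]
  [ 0.1800   0.6075   0.1450]
  [ 0.4650   0.1725   0.6850]
(I − A)⁻¹ = adj(I−A) / det(I−A) ≈
  [   1.5570     0.2550     0.1432]
  [   0.3221     1.0872     0.2595]
  [   0.8322     0.3087     1.2260]
x = (I − A)⁻¹ d = adj(I−A)·d / det(I−A), with det(I−A) = 0.55875:
  x_1 = (0.8700·140 + 0.1425·310 + 0.0800·240) / 0.55875 = 185.175 / 0.55875 ≈ 331.41
  x_2 = (0.1800·140 + 0.6075·310 + 0.1450·240) / 0.55875 = 248.325 / 0.55875 ≈ 444.43
  x_3 = (0.4650·140 + 0.1725·310 + 0.6850·240) / 0.55875 = 282.975 / 0.55875 ≈ 506.44

x_1 = 331.41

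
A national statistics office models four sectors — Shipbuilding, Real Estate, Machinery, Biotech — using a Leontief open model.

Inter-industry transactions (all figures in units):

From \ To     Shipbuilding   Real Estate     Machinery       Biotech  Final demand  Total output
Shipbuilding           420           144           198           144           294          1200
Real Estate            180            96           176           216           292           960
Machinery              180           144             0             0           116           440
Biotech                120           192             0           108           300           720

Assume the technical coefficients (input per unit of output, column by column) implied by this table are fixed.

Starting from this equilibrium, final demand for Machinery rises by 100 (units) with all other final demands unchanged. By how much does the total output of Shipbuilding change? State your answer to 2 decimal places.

Technical coefficients a_ij = z_ij / X_j:
  a_11 = 420/1200 = 0.35, a_21 = 180/1200 = 0.15, a_31 = 180/1200 = 0.15, a_41 = 120/1200 = 0.10
  a_12 = 144/960 = 0.15, a_22 = 96/960 = 0.10, a_32 = 144/960 = 0.15, a_42 = 192/960 = 0.20
  a_13 = 198/440 = 0.45, a_23 = 176/440 = 0.40, a_33 = 0/440 = 0.00, a_43 = 0/440 = 0.00
  a_14 = 144/720 = 0.20, a_24 = 216/720 = 0.30, a_34 = 0/720 = 0.00, a_44 = 108/720 = 0.15
I − A =
  [   0.65    -0.15    -0.45    -0.20]
  [  -0.15     0.90    -0.40    -0.30]
  [  -0.15    -0.15     1.00     0.00]
  [  -0.10    -0.20     0.00     0.85]
Compute the cofactors C_ij = (−1)^(i+j)·(3×3 minor ij) of I−A; the adjugate is their transpose:
adj(I−A) = Cᵀ =
  [ 0.654000   0.224875   0.384250   0.233250]
  [ 0.208500   0.475125   0.283875   0.216750]
  [ 0.129375   0.105000   0.410625   0.067500]
  [ 0.126000   0.138250   0.112000   0.443625]
det(I−A) = Σ_j (I−A)_1j·C_1j = (0.65)(0.654000) + (-0.15)(0.208500) + (-0.45)(0.129375) + (-0.20)(0.126000) = 0.31040625
(I − A)⁻¹ = adj(I−A) / det(I−A) ≈
  [   2.1069     0.7245     1.2379     0.7514]
  [   0.6717     1.5307     0.9145     0.6983]
  [   0.4168     0.3383     1.3229     0.2175]
  [   0.4059     0.4454     0.3608     1.4292]
Δx = (I − A)⁻¹ Δd with Δd having +100 in the Machinery component and 0 elsewhere.
So Δx_1 = L_13 · (+100), where L_13 = adj(I−A)_13 / det(I−A) = 0.384250 / 0.31040625.
Δx_1 = 0.384250 × (+100) / 0.31040625 = 38.425 / 0.31040625 ≈ 123.79.

Δx_1 = 123.79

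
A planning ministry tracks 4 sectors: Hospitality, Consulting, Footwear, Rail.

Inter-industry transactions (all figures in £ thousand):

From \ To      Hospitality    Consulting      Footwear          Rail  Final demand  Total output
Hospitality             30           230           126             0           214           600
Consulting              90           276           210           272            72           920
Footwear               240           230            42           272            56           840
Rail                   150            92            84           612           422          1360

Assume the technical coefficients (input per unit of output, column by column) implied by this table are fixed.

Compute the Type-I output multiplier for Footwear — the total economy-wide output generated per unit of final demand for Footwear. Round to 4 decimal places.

Technical coefficients a_ij = z_ij / X_j:
  a_11 = 30/600 = 0.05, a_21 = 90/600 = 0.15, a_31 = 240/600 = 0.40, a_41 = 150/600 = 0.25
  a_12 = 230/920 = 0.25, a_22 = 276/920 = 0.30, a_32 = 230/920 = 0.25, a_42 = 92/920 = 0.10
  a_13 = 126/840 = 0.15, a_23 = 210/840 = 0.25, a_33 = 42/840 = 0.05, a_43 = 84/840 = 0.10
  a_14 = 0/1360 = 0.00, a_24 = 272/1360 = 0.20, a_34 = 272/1360 = 0.20, a_44 = 612/1360 = 0.45
I − A =
  [   0.95    -0.25    -0.15     0.00]
  [  -0.15     0.70    -0.25    -0.20]
  [  -0.40    -0.25     0.95    -0.20]
  [  -0.25    -0.10    -0.10     0.55]
Compute the cofactors C_ij = (−1)^(i+j)·(3×3 minor ij) of I−A; the adjugate is their transpose:
adj(I−A) = Cᵀ =
  [ 0.288375   0.149250   0.094125   0.088500]
  [ 0.198375   0.436875   0.169500   0.220500]
  [ 0.217125   0.217125   0.313625   0.193000]
  [ 0.206625   0.186750   0.130625   0.464125]
det(I−A) = Σ_j (I−A)_1j·C_1j = (0.95)(0.288375) + (-0.25)(0.198375) + (-0.15)(0.217125) + (0.00)(0.206625) = 0.19179375
(I − A)⁻¹ = adj(I−A) / det(I−A) ≈
  [   1.50357     0.77818     0.49076     0.46143]
  [   1.03431     2.27784     0.88376     1.14967]
  [   1.13208     1.13208     1.63522     1.00629]
  [   1.07733     0.97370     0.68107     2.41992]
The output multiplier for sector j is the column-j sum of the Leontief inverse (I − A)⁻¹ = adj(I−A) / det(I−A).
Column 3 of adj(I−A): (0.094125, 0.169500, 0.313625, 0.130625); det(I−A) = 0.19179375.
m_3 = (0.094125 + 0.169500 + 0.313625 + 0.130625) / 0.19179375 = 0.707875 / 0.19179375 ≈ 3.6908.

m_3 = 3.6908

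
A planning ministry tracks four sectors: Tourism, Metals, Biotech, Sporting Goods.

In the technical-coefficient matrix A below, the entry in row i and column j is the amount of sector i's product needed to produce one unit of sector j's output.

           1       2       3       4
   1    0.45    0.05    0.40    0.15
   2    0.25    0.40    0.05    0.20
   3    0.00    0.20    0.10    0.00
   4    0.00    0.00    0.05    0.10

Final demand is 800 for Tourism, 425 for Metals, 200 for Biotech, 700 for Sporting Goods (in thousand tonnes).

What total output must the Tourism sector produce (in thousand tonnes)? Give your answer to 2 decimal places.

I − A =
  [   0.55    -0.05    -0.40    -0.15]
  [  -0.25     0.60    -0.05    -0.20]
  [   0.00    -0.20     0.90     0.00]
  [   0.00     0.00    -0.05     0.90]
Compute the cofactors C_ij = (−1)^(i+j)·(3×3 minor ij) of I−A; the adjugate is their transpose:
adj(I−A) = Cᵀ =
  [ 0.475000   0.114000   0.223250   0.104500]
  [ 0.202500   0.445500   0.122125   0.132750]
  [ 0.045000   0.099000   0.285750   0.029500]
  [ 0.002500   0.005500   0.015875   0.260250]
det(I−A) = Σ_j (I−A)_1j·C_1j = (0.55)(0.475000) + (-0.05)(0.202500) + (-0.40)(0.045000) + (-0.15)(0.002500) = 0.23275
(I − A)⁻¹ = adj(I−A) / det(I−A) ≈
  [   2.0408     0.4898     0.9592     0.4490]
  [   0.8700     1.9141     0.5247     0.5704]
  [   0.1933     0.4253     1.2277     0.1267]
  [   0.0107     0.0236     0.0682     1.1182]
x = (I − A)⁻¹ d = adj(I−A)·d / det(I−A), with det(I−A) = 0.23275:
  x_1 = (0.475000·800 + 0.114000·425 + 0.223250·200 + 0.104500·700) / 0.23275 = 546.25 / 0.23275 ≈ 2346.94
  x_2 = (0.202500·800 + 0.445500·425 + 0.122125·200 + 0.132750·700) / 0.23275 = 468.6875 / 0.23275 ≈ 2013.69
  x_3 = (0.045000·800 + 0.099000·425 + 0.285750·200 + 0.029500·700) / 0.23275 = 155.875 / 0.23275 ≈ 669.71
  x_4 = (0.002500·800 + 0.005500·425 + 0.015875·200 + 0.260250·700) / 0.23275 = 189.6875 / 0.23275 ≈ 814.98

x_1 = 2346.94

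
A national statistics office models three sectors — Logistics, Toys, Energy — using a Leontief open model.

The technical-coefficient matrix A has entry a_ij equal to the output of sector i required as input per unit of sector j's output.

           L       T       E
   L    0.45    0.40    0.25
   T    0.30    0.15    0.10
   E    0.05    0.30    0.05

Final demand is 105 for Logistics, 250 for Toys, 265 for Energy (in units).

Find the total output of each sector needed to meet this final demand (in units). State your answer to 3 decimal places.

I − A =
  [   0.55    -0.40    -0.25]
  [  -0.30     0.85    -0.10]
  [  -0.05    -0.30     0.95]
Cofactors of I−A, C_ij = (−1)^(i+j)·(minor ij) (rows/columns in the sector order above):
  C_11 = (0.85)(0.95) − (-0.10)(-0.30) = 0.7775
  C_12 = −[(-0.30)(0.95) − (-0.10)(-0.05)] = 0.2900
  C_13 = (-0.30)(-0.30) − (0.85)(-0.05) = 0.1325
  C_21 = −[(-0.40)(0.95) − (-0.25)(-0.30)] = 0.4550
  C_22 = (0.55)(0.95) − (-0.25)(-0.05) = 0.5100
  C_23 = −[(0.55)(-0.30) − (-0.40)(-0.05)] = 0.1850
  C_31 = (-0.40)(-0.10) − (-0.25)(0.85) = 0.2525
  C_32 = −[(0.55)(-0.10) − (-0.25)(-0.30)] = 0.1300
  C_33 = (0.55)(0.85) − (-0.40)(-0.30) = 0.3475
det(I−A) = Σ_j (I−A)_1j·C_1j = (0.55)(0.7775) + (-0.40)(0.2900) + (-0.25)(0.1325) = 0.2785
adj(I−A) = Cᵀ =
  [ 0.7775   0.4550   0.2525]
  [ 0.2900   0.5100   0.1300]
  [ 0.1325   0.1850   0.3475]
(I − A)⁻¹ = adj(I−A) / det(I−A) ≈
  [   2.7917     1.6338     0.9066]
  [   1.0413     1.8312     0.4668]
  [   0.4758     0.6643     1.2478]
x = (I − A)⁻¹ d = adj(I−A)·d / det(I−A), with det(I−A) = 0.2785:
  x_L = (0.7775·105 + 0.4550·250 + 0.2525·265) / 0.2785 = 262.30 / 0.2785 ≈ 941.831
  x_T = (0.2900·105 + 0.5100·250 + 0.1300·265) / 0.2785 = 192.40 / 0.2785 ≈ 690.844
  x_E = (0.1325·105 + 0.1850·250 + 0.3475·265) / 0.2785 = 152.25 / 0.2785 ≈ 546.679

x_L = 941.831, x_T = 690.844, x_E = 546.679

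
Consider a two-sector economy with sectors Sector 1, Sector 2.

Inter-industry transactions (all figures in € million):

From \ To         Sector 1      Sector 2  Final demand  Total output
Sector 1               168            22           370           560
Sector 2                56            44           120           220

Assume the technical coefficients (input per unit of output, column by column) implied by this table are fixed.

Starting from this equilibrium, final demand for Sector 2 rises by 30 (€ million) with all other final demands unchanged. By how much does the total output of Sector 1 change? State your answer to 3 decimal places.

Δx_1 = 5.455

Technical coefficients a_ij = z_ij / X_j:
  a_11 = 168/560 = 0.30, a_21 = 56/560 = 0.10
  a_12 = 22/220 = 0.10, a_22 = 44/220 = 0.20
I − A =
  [   0.70    -0.10]
  [  -0.10     0.80]
det(I−A) = (0.70)(0.80) − (-0.10)(-0.10) = 0.5500
adj(I−A) = [[0.80, 0.10], [0.10, 0.70]]
(I − A)⁻¹ = adj(I−A) / det(I−A) ≈
  [   1.4545     0.1818]
  [   0.1818     1.2727]
Δx = (I − A)⁻¹ Δd with Δd having +30 in the Sector 2 component and 0 elsewhere.
So Δx_1 = L_12 · (+30), where L_12 = adj(I−A)_12 / det(I−A) = 0.10 / 0.5500.
Δx_1 = 0.10 × (+30) / 0.5500 = 3.00 / 0.5500 ≈ 5.455.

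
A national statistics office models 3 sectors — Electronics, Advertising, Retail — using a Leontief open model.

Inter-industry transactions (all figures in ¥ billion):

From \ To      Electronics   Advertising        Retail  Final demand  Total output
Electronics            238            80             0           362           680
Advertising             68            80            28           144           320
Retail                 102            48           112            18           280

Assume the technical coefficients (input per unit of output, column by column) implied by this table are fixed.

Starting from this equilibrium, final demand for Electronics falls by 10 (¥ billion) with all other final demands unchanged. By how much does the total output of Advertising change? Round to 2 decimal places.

Δx_2 = -2.84

Technical coefficients a_ij = z_ij / X_j:
  a_11 = 238/680 = 0.35, a_21 = 68/680 = 0.10, a_31 = 102/680 = 0.15
  a_12 = 80/320 = 0.25, a_22 = 80/320 = 0.25, a_32 = 48/320 = 0.15
  a_13 = 0/280 = 0.00, a_23 = 28/280 = 0.10, a_33 = 112/280 = 0.40
I − A =
  [   0.65    -0.25     0.00]
  [  -0.10     0.75    -0.10]
  [  -0.15    -0.15     0.60]
Cofactors of I−A, C_ij = (−1)^(i+j)·(minor ij) (rows/columns in the sector order above):
  C_11 = (0.75)(0.60) − (-0.10)(-0.15) = 0.4350
  C_12 = −[(-0.10)(0.60) − (-0.10)(-0.15)] = 0.0750
  C_13 = (-0.10)(-0.15) − (0.75)(-0.15) = 0.1275
  C_21 = −[(-0.25)(0.60) − (0.00)(-0.15)] = 0.1500
  C_22 = (0.65)(0.60) − (0.00)(-0.15) = 0.3900
  C_23 = −[(0.65)(-0.15) − (-0.25)(-0.15)] = 0.1350
  C_31 = (-0.25)(-0.10) − (0.00)(0.75) = 0.0250
  C_32 = −[(0.65)(-0.10) − (0.00)(-0.10)] = 0.0650
  C_33 = (0.65)(0.75) − (-0.25)(-0.10) = 0.4625
det(I−A) = Σ_j (I−A)_1j·C_1j = (0.65)(0.4350) + (-0.25)(0.0750) + (0.00)(0.1275) = 0.2640
adj(I−A) = Cᵀ =
  [ 0.4350   0.1500   0.0250]
  [ 0.0750   0.3900   0.0650]
  [ 0.1275   0.1350   0.4625]
(I − A)⁻¹ = adj(I−A) / det(I−A) ≈
  [   1.6477     0.5682     0.0947]
  [   0.2841     1.4773     0.2462]
  [   0.4830     0.5114     1.7519]
Δx = (I − A)⁻¹ Δd with Δd having -10 in the Electronics component and 0 elsewhere.
So Δx_2 = L_21 · (-10), where L_21 = adj(I−A)_21 / det(I−A) = 0.0750 / 0.2640.
Δx_2 = 0.0750 × (-10) / 0.2640 = -0.75 / 0.2640 ≈ -2.84.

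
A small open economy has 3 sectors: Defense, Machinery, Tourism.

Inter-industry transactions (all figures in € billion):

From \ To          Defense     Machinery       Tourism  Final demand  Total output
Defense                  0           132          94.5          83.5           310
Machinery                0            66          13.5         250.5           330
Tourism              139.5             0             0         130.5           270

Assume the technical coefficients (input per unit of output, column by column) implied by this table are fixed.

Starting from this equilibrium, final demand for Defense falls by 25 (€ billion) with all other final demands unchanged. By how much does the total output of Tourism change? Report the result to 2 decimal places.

Δx_3 = -13.53

Technical coefficients a_ij = z_ij / X_j:
  a_11 = 0/310 = 0.00, a_21 = 0/310 = 0.00, a_31 = 139.5/310 = 0.45
  a_12 = 132/330 = 0.40, a_22 = 66/330 = 0.20, a_32 = 0/330 = 0.00
  a_13 = 94.5/270 = 0.35, a_23 = 13.5/270 = 0.05, a_33 = 0/270 = 0.00
I − A =
  [   1.00    -0.40    -0.35]
  [   0.00     0.80    -0.05]
  [  -0.45     0.00     1.00]
Cofactors of I−A, C_ij = (−1)^(i+j)·(minor ij) (rows/columns in the sector order above):
  C_11 = (0.80)(1.00) − (-0.05)(0.00) = 0.8000
  C_12 = −[(0.00)(1.00) − (-0.05)(-0.45)] = 0.0225
  C_13 = (0.00)(0.00) − (0.80)(-0.45) = 0.3600
  C_21 = −[(-0.40)(1.00) − (-0.35)(0.00)] = 0.4000
  C_22 = (1.00)(1.00) − (-0.35)(-0.45) = 0.8425
  C_23 = −[(1.00)(0.00) − (-0.40)(-0.45)] = 0.1800
  C_31 = (-0.40)(-0.05) − (-0.35)(0.80) = 0.3000
  C_32 = −[(1.00)(-0.05) − (-0.35)(0.00)] = 0.0500
  C_33 = (1.00)(0.80) − (-0.40)(0.00) = 0.8000
det(I−A) = Σ_j (I−A)_1j·C_1j = (1.00)(0.8000) + (-0.40)(0.0225) + (-0.35)(0.3600) = 0.6650
adj(I−A) = Cᵀ =
  [ 0.8000   0.4000   0.3000]
  [ 0.0225   0.8425   0.0500]
  [ 0.3600   0.1800   0.8000]
(I − A)⁻¹ = adj(I−A) / det(I−A) ≈
  [   1.2030     0.6015     0.4511]
  [   0.0338     1.2669     0.0752]
  [   0.5414     0.2707     1.2030]
Δx = (I − A)⁻¹ Δd with Δd having -25 in the Defense component and 0 elsewhere.
So Δx_3 = L_31 · (-25), where L_31 = adj(I−A)_31 / det(I−A) = 0.3600 / 0.6650.
Δx_3 = 0.3600 × (-25) / 0.6650 = -9.00 / 0.6650 ≈ -13.53.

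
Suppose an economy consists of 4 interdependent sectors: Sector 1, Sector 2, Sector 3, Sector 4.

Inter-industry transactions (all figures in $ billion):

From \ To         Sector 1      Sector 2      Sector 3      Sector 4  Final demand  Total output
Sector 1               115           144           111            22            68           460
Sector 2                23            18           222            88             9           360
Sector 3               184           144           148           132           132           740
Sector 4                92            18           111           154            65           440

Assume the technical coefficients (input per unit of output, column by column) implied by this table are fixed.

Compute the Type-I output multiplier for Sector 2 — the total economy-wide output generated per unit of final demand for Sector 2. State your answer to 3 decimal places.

m_2 = 7.579

Technical coefficients a_ij = z_ij / X_j:
  a_11 = 115/460 = 0.25, a_21 = 23/460 = 0.05, a_31 = 184/460 = 0.40, a_41 = 92/460 = 0.20
  a_12 = 144/360 = 0.40, a_22 = 18/360 = 0.05, a_32 = 144/360 = 0.40, a_42 = 18/360 = 0.05
  a_13 = 111/740 = 0.15, a_23 = 222/740 = 0.30, a_33 = 148/740 = 0.20, a_43 = 111/740 = 0.15
  a_14 = 22/440 = 0.05, a_24 = 88/440 = 0.20, a_34 = 132/440 = 0.30, a_44 = 154/440 = 0.35
I − A =
  [   0.75    -0.40    -0.15    -0.05]
  [  -0.05     0.95    -0.30    -0.20]
  [  -0.40    -0.40     0.80    -0.30]
  [  -0.20    -0.05    -0.15     0.65]
Compute the cofactors C_ij = (−1)^(i+j)·(3×3 minor ij) of I−A; the adjugate is their transpose:
adj(I−A) = Cᵀ =
  [ 0.34875   0.23625   0.18900   0.18675]
  [ 0.16375   0.29725   0.17700   0.18575]
  [ 0.32975   0.33125   0.41700   0.31975]
  [ 0.19600   0.17200   0.16800   0.35600]
det(I−A) = Σ_j (I−A)_1j·C_1j = (0.75)(0.34875) + (-0.40)(0.16375) + (-0.15)(0.32975) + (-0.05)(0.19600) = 0.1368
(I − A)⁻¹ = adj(I−A) / det(I−A) ≈
  [   2.5493     1.7270     1.3816     1.3651]
  [   1.1970     2.1729     1.2939     1.3578]
  [   2.4105     2.4214     3.0482     2.3374]
  [   1.4327     1.2573     1.2281     2.6023]
The output multiplier for sector j is the column-j sum of the Leontief inverse (I − A)⁻¹ = adj(I−A) / det(I−A).
Column 2 of adj(I−A): (0.23625, 0.29725, 0.33125, 0.17200); det(I−A) = 0.1368.
m_2 = (0.23625 + 0.29725 + 0.33125 + 0.17200) / 0.1368 = 1.03675 / 0.1368 ≈ 7.579.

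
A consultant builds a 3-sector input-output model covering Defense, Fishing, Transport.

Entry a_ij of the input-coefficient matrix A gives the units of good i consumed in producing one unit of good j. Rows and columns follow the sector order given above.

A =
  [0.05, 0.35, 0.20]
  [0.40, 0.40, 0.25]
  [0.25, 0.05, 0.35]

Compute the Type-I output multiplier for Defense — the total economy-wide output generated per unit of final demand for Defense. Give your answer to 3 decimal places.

I − A =
  [   0.95    -0.35    -0.20]
  [  -0.40     0.60    -0.25]
  [  -0.25    -0.05     0.65]
Cofactors of I−A, C_ij = (−1)^(i+j)·(minor ij) (rows/columns in the sector order above):
  C_11 = (0.60)(0.65) − (-0.25)(-0.05) = 0.3775
  C_12 = −[(-0.40)(0.65) − (-0.25)(-0.25)] = 0.3225
  C_13 = (-0.40)(-0.05) − (0.60)(-0.25) = 0.1700
  C_21 = −[(-0.35)(0.65) − (-0.20)(-0.05)] = 0.2375
  C_22 = (0.95)(0.65) − (-0.20)(-0.25) = 0.5675
  C_23 = −[(0.95)(-0.05) − (-0.35)(-0.25)] = 0.1350
  C_31 = (-0.35)(-0.25) − (-0.20)(0.60) = 0.2075
  C_32 = −[(0.95)(-0.25) − (-0.20)(-0.40)] = 0.3175
  C_33 = (0.95)(0.60) − (-0.35)(-0.40) = 0.4300
det(I−A) = Σ_j (I−A)_1j·C_1j = (0.95)(0.3775) + (-0.35)(0.3225) + (-0.20)(0.1700) = 0.21175
adj(I−A) = Cᵀ =
  [ 0.3775   0.2375   0.2075]
  [ 0.3225   0.5675   0.3175]
  [ 0.1700   0.1350   0.4300]
(I − A)⁻¹ = adj(I−A) / det(I−A) ≈
  [   1.7828     1.1216     0.9799]
  [   1.5230     2.6800     1.4994]
  [   0.8028     0.6375     2.0307]
The output multiplier for sector j is the column-j sum of the Leontief inverse (I − A)⁻¹ = adj(I−A) / det(I−A).
Column 1 of adj(I−A): (0.3775, 0.3225, 0.1700); det(I−A) = 0.21175.
m_1 = (0.3775 + 0.3225 + 0.1700) / 0.21175 = 0.87 / 0.21175 ≈ 4.109.

m_1 = 4.109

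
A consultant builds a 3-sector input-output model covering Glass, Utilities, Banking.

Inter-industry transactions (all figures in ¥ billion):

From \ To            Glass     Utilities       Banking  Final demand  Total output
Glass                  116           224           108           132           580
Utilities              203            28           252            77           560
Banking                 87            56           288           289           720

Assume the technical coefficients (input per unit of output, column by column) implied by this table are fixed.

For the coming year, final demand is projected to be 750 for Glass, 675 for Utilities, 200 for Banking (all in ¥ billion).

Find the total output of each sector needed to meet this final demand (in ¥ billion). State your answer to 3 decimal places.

Technical coefficients a_ij = z_ij / X_j:
  a_11 = 116/580 = 0.20, a_21 = 203/580 = 0.35, a_31 = 87/580 = 0.15
  a_12 = 224/560 = 0.40, a_22 = 28/560 = 0.05, a_32 = 56/560 = 0.10
  a_13 = 108/720 = 0.15, a_23 = 252/720 = 0.35, a_33 = 288/720 = 0.40
I − A =
  [   0.80    -0.40    -0.15]
  [  -0.35     0.95    -0.35]
  [  -0.15    -0.10     0.60]
Cofactors of I−A, C_ij = (−1)^(i+j)·(minor ij) (rows/columns in the sector order above):
  C_11 = (0.95)(0.60) − (-0.35)(-0.10) = 0.5350
  C_12 = −[(-0.35)(0.60) − (-0.35)(-0.15)] = 0.2625
  C_13 = (-0.35)(-0.10) − (0.95)(-0.15) = 0.1775
  C_21 = −[(-0.40)(0.60) − (-0.15)(-0.10)] = 0.2550
  C_22 = (0.80)(0.60) − (-0.15)(-0.15) = 0.4575
  C_23 = −[(0.80)(-0.10) − (-0.40)(-0.15)] = 0.1400
  C_31 = (-0.40)(-0.35) − (-0.15)(0.95) = 0.2825
  C_32 = −[(0.80)(-0.35) − (-0.15)(-0.35)] = 0.3325
  C_33 = (0.80)(0.95) − (-0.40)(-0.35) = 0.6200
det(I−A) = Σ_j (I−A)_1j·C_1j = (0.80)(0.5350) + (-0.40)(0.2625) + (-0.15)(0.1775) = 0.296375
adj(I−A) = Cᵀ =
  [ 0.5350   0.2550   0.2825]
  [ 0.2625   0.4575   0.3325]
  [ 0.1775   0.1400   0.6200]
(I − A)⁻¹ = adj(I−A) / det(I−A) ≈
  [   1.8051     0.8604     0.9532]
  [   0.8857     1.5437     1.1219]
  [   0.5989     0.4724     2.0919]
x = (I − A)⁻¹ d = adj(I−A)·d / det(I−A), with det(I−A) = 0.296375:
  x_1 = (0.5350·750 + 0.2550·675 + 0.2825·200) / 0.296375 = 629.875 / 0.296375 ≈ 2125.264
  x_2 = (0.2625·750 + 0.4575·675 + 0.3325·200) / 0.296375 = 572.1875 / 0.296375 ≈ 1930.620
  x_3 = (0.1775·750 + 0.1400·675 + 0.6200·200) / 0.296375 = 351.625 / 0.296375 ≈ 1186.419

x_1 = 2125.264, x_2 = 1930.620, x_3 = 1186.419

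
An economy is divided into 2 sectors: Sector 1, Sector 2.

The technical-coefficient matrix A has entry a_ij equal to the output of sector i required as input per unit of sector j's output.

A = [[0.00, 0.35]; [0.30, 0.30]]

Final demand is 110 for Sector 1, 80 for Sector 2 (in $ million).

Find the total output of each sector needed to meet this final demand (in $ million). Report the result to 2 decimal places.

x_1 = 176.47, x_2 = 189.92

I − A =
  [   1.00    -0.35]
  [  -0.30     0.70]
det(I−A) = (1.00)(0.70) − (-0.35)(-0.30) = 0.5950
adj(I−A) = [[0.70, 0.35], [0.30, 1.00]]
(I − A)⁻¹ = adj(I−A) / det(I−A) ≈
  [   1.1765     0.5882]
  [   0.5042     1.6807]
x = (I − A)⁻¹ d = adj(I−A)·d / det(I−A), with det(I−A) = 0.5950:
  x_1 = (0.70·110 + 0.35·80) / 0.5950 = 105.00 / 0.5950 ≈ 176.47
  x_2 = (0.30·110 + 1.00·80) / 0.5950 = 113.00 / 0.5950 ≈ 189.92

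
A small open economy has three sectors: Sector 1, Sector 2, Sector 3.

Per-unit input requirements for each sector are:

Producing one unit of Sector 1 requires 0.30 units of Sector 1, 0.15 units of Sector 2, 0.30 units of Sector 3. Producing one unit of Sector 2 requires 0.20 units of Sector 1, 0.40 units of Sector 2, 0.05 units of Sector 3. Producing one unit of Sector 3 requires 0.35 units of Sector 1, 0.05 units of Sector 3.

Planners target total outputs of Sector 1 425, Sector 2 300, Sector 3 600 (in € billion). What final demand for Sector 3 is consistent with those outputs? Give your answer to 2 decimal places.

I − A =
  [   0.70    -0.20    -0.35]
  [  -0.15     0.60     0.00]
  [  -0.30    -0.05     0.95]
d = (I − A) x:
  d_1 = (+0.70)·425 + (-0.20)·300 + (-0.35)·600 = 27.50
  d_2 = (-0.15)·425 + (+0.60)·300 + (+0.00)·600 = 116.25
  d_3 = (-0.30)·425 + (-0.05)·300 + (+0.95)·600 = 427.50

d_3 = 427.50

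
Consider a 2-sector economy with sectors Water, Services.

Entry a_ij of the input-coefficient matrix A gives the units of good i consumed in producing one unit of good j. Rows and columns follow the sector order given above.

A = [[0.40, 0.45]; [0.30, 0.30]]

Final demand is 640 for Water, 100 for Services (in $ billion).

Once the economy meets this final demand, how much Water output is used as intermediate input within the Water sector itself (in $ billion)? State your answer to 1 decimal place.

z_WW = 691.9

I − A =
  [   0.60    -0.45]
  [  -0.30     0.70]
det(I−A) = (0.60)(0.70) − (-0.45)(-0.30) = 0.2850
adj(I−A) = [[0.70, 0.45], [0.30, 0.60]]
(I − A)⁻¹ = adj(I−A) / det(I−A) ≈
  [   2.4561     1.5789]
  [   1.0526     2.1053]
First solve x = (I − A)⁻¹ d = adj(I−A)·d / det(I−A); in particular x_W = (0.70·640 + 0.45·100) / 0.2850 = 493.00 / 0.2850 ≈ 1729.825.
Intermediate flow from W to W: z_WW = a_WW · x_W = 0.40 × 493.00 / 0.2850 = 197.20 / 0.2850 ≈ 691.9.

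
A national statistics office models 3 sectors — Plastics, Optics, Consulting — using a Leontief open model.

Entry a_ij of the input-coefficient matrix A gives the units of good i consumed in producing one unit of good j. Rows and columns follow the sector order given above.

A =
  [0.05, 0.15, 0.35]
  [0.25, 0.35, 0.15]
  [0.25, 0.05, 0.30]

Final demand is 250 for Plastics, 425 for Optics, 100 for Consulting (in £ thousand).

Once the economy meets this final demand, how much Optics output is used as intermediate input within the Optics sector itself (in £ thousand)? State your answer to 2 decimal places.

I − A =
  [   0.95    -0.15    -0.35]
  [  -0.25     0.65    -0.15]
  [  -0.25    -0.05     0.70]
Cofactors of I−A, C_ij = (−1)^(i+j)·(minor ij) (rows/columns in the sector order above):
  C_11 = (0.65)(0.70) − (-0.15)(-0.05) = 0.4475
  C_12 = −[(-0.25)(0.70) − (-0.15)(-0.25)] = 0.2125
  C_13 = (-0.25)(-0.05) − (0.65)(-0.25) = 0.1750
  C_21 = −[(-0.15)(0.70) − (-0.35)(-0.05)] = 0.1225
  C_22 = (0.95)(0.70) − (-0.35)(-0.25) = 0.5775
  C_23 = −[(0.95)(-0.05) − (-0.15)(-0.25)] = 0.0850
  C_31 = (-0.15)(-0.15) − (-0.35)(0.65) = 0.2500
  C_32 = −[(0.95)(-0.15) − (-0.35)(-0.25)] = 0.2300
  C_33 = (0.95)(0.65) − (-0.15)(-0.25) = 0.5800
det(I−A) = Σ_j (I−A)_1j·C_1j = (0.95)(0.4475) + (-0.15)(0.2125) + (-0.35)(0.1750) = 0.3320
adj(I−A) = Cᵀ =
  [ 0.4475   0.1225   0.2500]
  [ 0.2125   0.5775   0.2300]
  [ 0.1750   0.0850   0.5800]
(I − A)⁻¹ = adj(I−A) / det(I−A) ≈
  [   1.3479     0.3690     0.7530]
  [   0.6401     1.7395     0.6928]
  [   0.5271     0.2560     1.7470]
First solve x = (I − A)⁻¹ d = adj(I−A)·d / det(I−A); in particular x_O = (0.2125·250 + 0.5775·425 + 0.2300·100) / 0.3320 = 321.5625 / 0.3320 ≈ 968.5617.
Intermediate flow from O to O: z_OO = a_OO · x_O = 0.35 × 321.5625 / 0.3320 = 112.546875 / 0.3320 ≈ 339.00.

z_OO = 339.00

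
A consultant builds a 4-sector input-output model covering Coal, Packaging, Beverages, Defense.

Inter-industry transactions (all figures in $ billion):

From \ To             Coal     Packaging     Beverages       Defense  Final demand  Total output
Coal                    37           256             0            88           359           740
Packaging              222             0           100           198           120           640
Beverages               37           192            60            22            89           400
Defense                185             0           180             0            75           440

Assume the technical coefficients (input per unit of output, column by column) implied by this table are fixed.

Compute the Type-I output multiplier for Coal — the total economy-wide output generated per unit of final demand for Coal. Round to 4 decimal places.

m_C = 3.2849

Technical coefficients a_ij = z_ij / X_j:
  a_CC = 37/740 = 0.05, a_PC = 222/740 = 0.30, a_BC = 37/740 = 0.05, a_DC = 185/740 = 0.25
  a_CP = 256/640 = 0.40, a_PP = 0/640 = 0.00, a_BP = 192/640 = 0.30, a_DP = 0/640 = 0.00
  a_CB = 0/400 = 0.00, a_PB = 100/400 = 0.25, a_BB = 60/400 = 0.15, a_DB = 180/400 = 0.45
  a_CD = 88/440 = 0.20, a_PD = 198/440 = 0.45, a_BD = 22/440 = 0.05, a_DD = 0/440 = 0.00
I − A =
  [   0.95    -0.40     0.00    -0.20]
  [  -0.30     1.00    -0.25    -0.45]
  [  -0.05    -0.30     0.85    -0.05]
  [  -0.25     0.00    -0.45     1.00]
Compute the cofactors C_ij = (−1)^(i+j)·(3×3 minor ij) of I−A; the adjugate is their transpose:
adj(I−A) = Cᵀ =
  [ 0.691750   0.358000   0.271000   0.313000]
  [ 0.369625   0.739125   0.444375   0.428750]
  [ 0.186250   0.295000   0.735000   0.206750]
  [ 0.256750   0.222250   0.398500   0.629250]
det(I−A) = Σ_j (I−A)_1j·C_1j = (0.95)(0.691750) + (-0.40)(0.369625) + (0.00)(0.186250) + (-0.20)(0.256750) = 0.4579625
(I − A)⁻¹ = adj(I−A) / det(I−A) ≈
  [   1.51049     0.78172     0.59175     0.68346]
  [   0.80711     1.61394     0.97033     0.93621]
  [   0.40669     0.64416     1.60493     0.45146]
  [   0.56064     0.48530     0.87016     1.37402]
The output multiplier for sector j is the column-j sum of the Leontief inverse (I − A)⁻¹ = adj(I−A) / det(I−A).
Column C of adj(I−A): (0.691750, 0.369625, 0.186250, 0.256750); det(I−A) = 0.4579625.
m_C = (0.691750 + 0.369625 + 0.186250 + 0.256750) / 0.4579625 = 1.504375 / 0.4579625 ≈ 3.2849.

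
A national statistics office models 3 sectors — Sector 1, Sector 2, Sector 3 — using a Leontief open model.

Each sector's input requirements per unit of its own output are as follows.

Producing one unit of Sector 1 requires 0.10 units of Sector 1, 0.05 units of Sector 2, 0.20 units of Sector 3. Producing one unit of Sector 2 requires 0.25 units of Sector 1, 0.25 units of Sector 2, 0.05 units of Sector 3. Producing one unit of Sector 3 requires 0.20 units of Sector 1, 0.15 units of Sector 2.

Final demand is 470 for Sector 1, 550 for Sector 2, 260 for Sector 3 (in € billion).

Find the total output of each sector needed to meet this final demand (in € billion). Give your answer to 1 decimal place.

x_1 = 875.3, x_2 = 887.6, x_3 = 479.4

I − A =
  [   0.90    -0.25    -0.20]
  [  -0.05     0.75    -0.15]
  [  -0.20    -0.05     1.00]
Cofactors of I−A, C_ij = (−1)^(i+j)·(minor ij) (rows/columns in the sector order above):
  C_11 = (0.75)(1.00) − (-0.15)(-0.05) = 0.7425
  C_12 = −[(-0.05)(1.00) − (-0.15)(-0.20)] = 0.0800
  C_13 = (-0.05)(-0.05) − (0.75)(-0.20) = 0.1525
  C_21 = −[(-0.25)(1.00) − (-0.20)(-0.05)] = 0.2600
  C_22 = (0.90)(1.00) − (-0.20)(-0.20) = 0.8600
  C_23 = −[(0.90)(-0.05) − (-0.25)(-0.20)] = 0.0950
  C_31 = (-0.25)(-0.15) − (-0.20)(0.75) = 0.1875
  C_32 = −[(0.90)(-0.15) − (-0.20)(-0.05)] = 0.1450
  C_33 = (0.90)(0.75) − (-0.25)(-0.05) = 0.6625
det(I−A) = Σ_j (I−A)_1j·C_1j = (0.90)(0.7425) + (-0.25)(0.0800) + (-0.20)(0.1525) = 0.61775
adj(I−A) = Cᵀ =
  [ 0.7425   0.2600   0.1875]
  [ 0.0800   0.8600   0.1450]
  [ 0.1525   0.0950   0.6625]
(I − A)⁻¹ = adj(I−A) / det(I−A) ≈
  [   1.2019     0.4209     0.3035]
  [   0.1295     1.3921     0.2347]
  [   0.2469     0.1538     1.0724]
x = (I − A)⁻¹ d = adj(I−A)·d / det(I−A), with det(I−A) = 0.61775:
  x_1 = (0.7425·470 + 0.2600·550 + 0.1875·260) / 0.61775 = 540.725 / 0.61775 ≈ 875.3
  x_2 = (0.0800·470 + 0.8600·550 + 0.1450·260) / 0.61775 = 548.30 / 0.61775 ≈ 887.6
  x_3 = (0.1525·470 + 0.0950·550 + 0.6625·260) / 0.61775 = 296.175 / 0.61775 ≈ 479.4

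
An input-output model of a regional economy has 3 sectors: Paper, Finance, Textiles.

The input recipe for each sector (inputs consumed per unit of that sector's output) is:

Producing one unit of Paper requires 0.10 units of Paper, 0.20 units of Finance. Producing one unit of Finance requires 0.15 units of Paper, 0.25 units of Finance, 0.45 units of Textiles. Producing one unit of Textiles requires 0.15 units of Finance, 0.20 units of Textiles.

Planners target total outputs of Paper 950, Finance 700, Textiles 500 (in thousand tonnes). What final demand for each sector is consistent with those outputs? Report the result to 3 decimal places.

I − A =
  [   0.90    -0.15     0.00]
  [  -0.20     0.75    -0.15]
  [   0.00    -0.45     0.80]
d = (I − A) x:
  d_P = (+0.90)·950 + (-0.15)·700 + (+0.00)·500 = 750.000
  d_F = (-0.20)·950 + (+0.75)·700 + (-0.15)·500 = 260.000
  d_T = (+0.00)·950 + (-0.45)·700 + (+0.80)·500 = 85.000

d_P = 750.000, d_F = 260.000, d_T = 85.000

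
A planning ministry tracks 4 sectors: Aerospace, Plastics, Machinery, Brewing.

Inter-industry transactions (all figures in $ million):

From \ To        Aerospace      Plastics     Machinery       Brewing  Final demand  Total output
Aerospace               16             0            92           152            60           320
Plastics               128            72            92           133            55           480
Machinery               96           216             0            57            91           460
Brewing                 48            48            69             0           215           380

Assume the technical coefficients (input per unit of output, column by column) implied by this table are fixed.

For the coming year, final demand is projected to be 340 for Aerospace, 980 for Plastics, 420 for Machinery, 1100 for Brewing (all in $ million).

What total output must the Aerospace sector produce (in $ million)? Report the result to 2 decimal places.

Technical coefficients a_ij = z_ij / X_j:
  a_AA = 16/320 = 0.05, a_PA = 128/320 = 0.40, a_MA = 96/320 = 0.30, a_BA = 48/320 = 0.15
  a_AP = 0/480 = 0.00, a_PP = 72/480 = 0.15, a_MP = 216/480 = 0.45, a_BP = 48/480 = 0.10
  a_AM = 92/460 = 0.20, a_PM = 92/460 = 0.20, a_MM = 0/460 = 0.00, a_BM = 69/460 = 0.15
  a_AB = 152/380 = 0.40, a_PB = 133/380 = 0.35, a_MB = 57/380 = 0.15, a_BB = 0/380 = 0.00
I − A =
  [   0.95     0.00    -0.20    -0.40]
  [  -0.40     0.85    -0.20    -0.35]
  [  -0.30    -0.45     1.00    -0.15]
  [  -0.15    -0.10    -0.15     1.00]
Compute the cofactors C_ij = (−1)^(i+j)·(3×3 minor ij) of I−A; the adjugate is their transpose:
adj(I−A) = Cᵀ =
  [ 0.679250   0.160000   0.222000   0.361000]
  [ 0.523750   0.786125   0.342375   0.536000]
  [ 0.473250   0.426750   0.707250   0.444750]
  [ 0.225250   0.166625   0.173625   0.635000]
det(I−A) = Σ_j (I−A)_1j·C_1j = (0.95)(0.679250) + (0.00)(0.523750) + (-0.20)(0.473250) + (-0.40)(0.225250) = 0.4605375
(I − A)⁻¹ = adj(I−A) / det(I−A) ≈
  [   1.4749     0.3474     0.4820     0.7839]
  [   1.1373     1.7070     0.7434     1.1639]
  [   1.0276     0.9266     1.5357     0.9657]
  [   0.4891     0.3618     0.3770     1.3788]
x = (I − A)⁻¹ d = adj(I−A)·d / det(I−A), with det(I−A) = 0.4605375:
  x_A = (0.679250·340 + 0.160000·980 + 0.222000·420 + 0.361000·1100) / 0.4605375 = 878.085 / 0.4605375 ≈ 1906.65
  x_P = (0.523750·340 + 0.786125·980 + 0.342375·420 + 0.536000·1100) / 0.4605375 = 1681.875 / 0.4605375 ≈ 3651.98
  x_M = (0.473250·340 + 0.426750·980 + 0.707250·420 + 0.444750·1100) / 0.4605375 = 1365.39 / 0.4605375 ≈ 2964.77
  x_B = (0.225250·340 + 0.166625·980 + 0.173625·420 + 0.635000·1100) / 0.4605375 = 1011.30 / 0.4605375 ≈ 2195.91

x_A = 1906.65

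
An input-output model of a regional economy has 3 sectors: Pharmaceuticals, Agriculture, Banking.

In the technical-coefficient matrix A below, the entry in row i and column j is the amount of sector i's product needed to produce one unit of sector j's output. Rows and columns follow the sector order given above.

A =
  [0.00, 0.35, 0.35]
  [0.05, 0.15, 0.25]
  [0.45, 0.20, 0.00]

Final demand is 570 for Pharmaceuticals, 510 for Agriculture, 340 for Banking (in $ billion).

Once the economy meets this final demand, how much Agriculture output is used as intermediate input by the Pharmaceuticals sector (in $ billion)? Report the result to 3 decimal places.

I − A =
  [   1.00    -0.35    -0.35]
  [  -0.05     0.85    -0.25]
  [  -0.45    -0.20     1.00]
Cofactors of I−A, C_ij = (−1)^(i+j)·(minor ij) (rows/columns in the sector order above):
  C_11 = (0.85)(1.00) − (-0.25)(-0.20) = 0.8000
  C_12 = −[(-0.05)(1.00) − (-0.25)(-0.45)] = 0.1625
  C_13 = (-0.05)(-0.20) − (0.85)(-0.45) = 0.3925
  C_21 = −[(-0.35)(1.00) − (-0.35)(-0.20)] = 0.4200
  C_22 = (1.00)(1.00) − (-0.35)(-0.45) = 0.8425
  C_23 = −[(1.00)(-0.20) − (-0.35)(-0.45)] = 0.3575
  C_31 = (-0.35)(-0.25) − (-0.35)(0.85) = 0.3850
  C_32 = −[(1.00)(-0.25) − (-0.35)(-0.05)] = 0.2675
  C_33 = (1.00)(0.85) − (-0.35)(-0.05) = 0.8325
det(I−A) = Σ_j (I−A)_1j·C_1j = (1.00)(0.8000) + (-0.35)(0.1625) + (-0.35)(0.3925) = 0.60575
adj(I−A) = Cᵀ =
  [ 0.8000   0.4200   0.3850]
  [ 0.1625   0.8425   0.2675]
  [ 0.3925   0.3575   0.8325]
(I − A)⁻¹ = adj(I−A) / det(I−A) ≈
  [   1.3207     0.6934     0.6356]
  [   0.2683     1.3908     0.4416]
  [   0.6480     0.5902     1.3743]
First solve x = (I − A)⁻¹ d = adj(I−A)·d / det(I−A); in particular x_P = (0.8000·570 + 0.4200·510 + 0.3850·340) / 0.60575 = 801.10 / 0.60575 ≈ 1322.49278.
Intermediate flow from A to P: z_AP = a_AP · x_P = 0.05 × 801.10 / 0.60575 = 40.055 / 0.60575 ≈ 66.125.

z_AP = 66.125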